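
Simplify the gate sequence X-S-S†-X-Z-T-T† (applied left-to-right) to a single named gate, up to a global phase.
Z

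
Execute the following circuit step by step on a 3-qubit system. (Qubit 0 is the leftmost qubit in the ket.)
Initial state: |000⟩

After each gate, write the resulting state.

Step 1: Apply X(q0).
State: |100⟩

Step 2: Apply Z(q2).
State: |100⟩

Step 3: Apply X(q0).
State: |000⟩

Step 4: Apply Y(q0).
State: i|100⟩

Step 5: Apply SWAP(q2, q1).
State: i|100⟩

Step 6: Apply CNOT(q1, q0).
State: i|100⟩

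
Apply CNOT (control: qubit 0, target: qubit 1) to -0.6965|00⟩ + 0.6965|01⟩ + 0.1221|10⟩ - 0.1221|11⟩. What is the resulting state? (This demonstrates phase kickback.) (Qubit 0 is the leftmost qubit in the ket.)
-0.6965|00⟩ + 0.6965|01⟩ - 0.1221|10⟩ + 0.1221|11⟩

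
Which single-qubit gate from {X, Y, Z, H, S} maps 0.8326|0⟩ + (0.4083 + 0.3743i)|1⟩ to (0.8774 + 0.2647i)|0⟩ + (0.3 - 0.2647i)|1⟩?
H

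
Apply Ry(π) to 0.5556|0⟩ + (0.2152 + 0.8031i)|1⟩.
(-0.2152 - 0.8031i)|0⟩ + 0.5556|1⟩

Ry(π) = [[cos(θ/2), −sin(θ/2)], [sin(θ/2), cos(θ/2)]]; θ = π, cos(θ/2) ≈ 0, sin(θ/2) ≈ 1.
With a = amp(|0⟩) = 0.5556 and b = amp(|1⟩) = (0.2152 + 0.8031i):
new amp(|0⟩) = (-1)·b = (-0.2152 - 0.8031i)
new amp(|1⟩) = (1)·a = 0.5556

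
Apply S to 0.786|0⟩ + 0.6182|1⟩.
0.786|0⟩ + 0.6182i|1⟩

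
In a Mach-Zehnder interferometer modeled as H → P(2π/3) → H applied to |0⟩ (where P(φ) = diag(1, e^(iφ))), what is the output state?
(0.25 + 0.433i)|0⟩ + (0.75 - 0.433i)|1⟩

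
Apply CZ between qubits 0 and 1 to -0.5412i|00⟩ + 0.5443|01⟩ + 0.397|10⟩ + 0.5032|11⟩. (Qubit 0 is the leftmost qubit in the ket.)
-0.5412i|00⟩ + 0.5443|01⟩ + 0.397|10⟩ - 0.5032|11⟩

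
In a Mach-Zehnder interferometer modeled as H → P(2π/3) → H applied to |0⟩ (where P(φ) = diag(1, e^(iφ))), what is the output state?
(0.25 + 0.433i)|0⟩ + (0.75 - 0.433i)|1⟩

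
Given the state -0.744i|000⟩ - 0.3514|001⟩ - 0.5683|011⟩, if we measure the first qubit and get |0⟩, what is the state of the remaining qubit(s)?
-0.744i|00⟩ - 0.3514|01⟩ - 0.5683|11⟩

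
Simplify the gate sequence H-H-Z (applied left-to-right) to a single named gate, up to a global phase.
Z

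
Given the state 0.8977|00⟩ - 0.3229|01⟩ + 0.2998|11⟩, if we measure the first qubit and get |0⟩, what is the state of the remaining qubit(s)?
0.941|0⟩ - 0.3385|1⟩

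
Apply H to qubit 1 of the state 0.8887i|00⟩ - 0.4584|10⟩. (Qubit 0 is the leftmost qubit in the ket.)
0.6284i|00⟩ + 0.6284i|01⟩ - 0.3241|10⟩ - 0.3241|11⟩

H on qubit 1 mixes each pair of kets that differ only in qubit 1: amplitudes (a, b) of (|…0…⟩, |…1…⟩) become ((a + b)/√2, (a − b)/√2). Kets absent from the input have amplitude 0.
(|00⟩, |01⟩): (a, b) = (0.8887i, 0) → (0.6284i, 0.6284i)
(|10⟩, |11⟩): (a, b) = (-0.4584, 0) → (-0.3241, -0.3241)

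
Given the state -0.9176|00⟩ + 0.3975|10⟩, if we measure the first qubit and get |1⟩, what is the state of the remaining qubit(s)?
|0⟩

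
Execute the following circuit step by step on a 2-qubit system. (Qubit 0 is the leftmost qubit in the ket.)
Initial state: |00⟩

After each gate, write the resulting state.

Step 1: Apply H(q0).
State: 1/√2|00⟩ + 1/√2|10⟩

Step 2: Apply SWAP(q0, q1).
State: 1/√2|00⟩ + 1/√2|01⟩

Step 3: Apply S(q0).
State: 1/√2|00⟩ + 1/√2|01⟩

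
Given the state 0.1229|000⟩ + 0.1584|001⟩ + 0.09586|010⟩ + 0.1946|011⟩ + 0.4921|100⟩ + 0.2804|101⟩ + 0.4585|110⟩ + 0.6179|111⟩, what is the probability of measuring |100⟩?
0.2422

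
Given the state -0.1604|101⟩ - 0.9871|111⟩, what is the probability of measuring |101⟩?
0.02573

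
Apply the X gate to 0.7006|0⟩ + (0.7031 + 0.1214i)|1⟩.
(0.7031 + 0.1214i)|0⟩ + 0.7006|1⟩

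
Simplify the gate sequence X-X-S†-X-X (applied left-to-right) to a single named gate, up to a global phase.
S†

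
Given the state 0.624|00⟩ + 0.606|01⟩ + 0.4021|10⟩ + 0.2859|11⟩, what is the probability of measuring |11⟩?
0.08174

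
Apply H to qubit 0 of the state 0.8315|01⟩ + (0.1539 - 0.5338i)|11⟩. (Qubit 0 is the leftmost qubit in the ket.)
(0.6968 - 0.3775i)|01⟩ + (0.4791 + 0.3775i)|11⟩

H on qubit 0 mixes each pair of kets that differ only in qubit 0: amplitudes (a, b) of (|…0…⟩, |…1…⟩) become ((a + b)/√2, (a − b)/√2). Kets absent from the input have amplitude 0.
(|01⟩, |11⟩): (a, b) = (0.8315, (0.1539 - 0.5338i)) → ((0.6968 - 0.3775i), (0.4791 + 0.3775i))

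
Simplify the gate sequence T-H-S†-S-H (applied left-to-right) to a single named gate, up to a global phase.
T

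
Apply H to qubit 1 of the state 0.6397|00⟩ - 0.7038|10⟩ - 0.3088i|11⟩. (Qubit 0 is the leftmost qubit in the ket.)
0.4523|00⟩ + 0.4523|01⟩ + (-0.4977 - 0.2184i)|10⟩ + (-0.4977 + 0.2184i)|11⟩

H on qubit 1 mixes each pair of kets that differ only in qubit 1: amplitudes (a, b) of (|…0…⟩, |…1…⟩) become ((a + b)/√2, (a − b)/√2). Kets absent from the input have amplitude 0.
(|00⟩, |01⟩): (a, b) = (0.6397, 0) → (0.4523, 0.4523)
(|10⟩, |11⟩): (a, b) = (-0.7038, -0.3088i) → ((-0.4977 - 0.2184i), (-0.4977 + 0.2184i))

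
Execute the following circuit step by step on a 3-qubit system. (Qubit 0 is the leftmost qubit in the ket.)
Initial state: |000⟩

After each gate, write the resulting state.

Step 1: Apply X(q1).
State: |010⟩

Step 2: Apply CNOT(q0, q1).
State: |010⟩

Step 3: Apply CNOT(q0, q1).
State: |010⟩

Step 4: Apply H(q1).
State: 1/√2|000⟩ - 1/√2|010⟩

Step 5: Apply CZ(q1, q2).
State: 1/√2|000⟩ - 1/√2|010⟩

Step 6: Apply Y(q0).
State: (1/√2)i|100⟩ - (1/√2)i|110⟩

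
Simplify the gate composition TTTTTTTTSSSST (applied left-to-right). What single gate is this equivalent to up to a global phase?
T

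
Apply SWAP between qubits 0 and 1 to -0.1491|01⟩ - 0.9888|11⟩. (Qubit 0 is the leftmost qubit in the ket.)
-0.1491|10⟩ - 0.9888|11⟩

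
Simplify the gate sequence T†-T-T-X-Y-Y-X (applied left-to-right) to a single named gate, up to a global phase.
T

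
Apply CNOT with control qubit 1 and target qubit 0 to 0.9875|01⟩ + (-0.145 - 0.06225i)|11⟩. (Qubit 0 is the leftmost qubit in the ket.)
(-0.145 - 0.06225i)|01⟩ + 0.9875|11⟩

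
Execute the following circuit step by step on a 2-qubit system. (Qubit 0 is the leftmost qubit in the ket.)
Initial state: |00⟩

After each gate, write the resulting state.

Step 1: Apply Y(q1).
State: i|01⟩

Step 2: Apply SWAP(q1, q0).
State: i|10⟩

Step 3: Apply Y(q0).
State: |00⟩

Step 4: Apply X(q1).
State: |01⟩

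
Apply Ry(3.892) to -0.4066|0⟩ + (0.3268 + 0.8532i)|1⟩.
(-0.1551 - 0.7938i)|0⟩ + (-0.4981 - 0.3127i)|1⟩

Ry(3.892) = [[cos(θ/2), −sin(θ/2)], [sin(θ/2), cos(θ/2)]]; θ = 3.892, cos(θ/2) ≈ -0.366462, sin(θ/2) ≈ 0.930433.
With a = amp(|0⟩) = -0.4066 and b = amp(|1⟩) = (0.3268 + 0.8532i):
new amp(|0⟩) = (-0.366462)·a + (-0.930433)·b = (-0.1551 - 0.7938i)
new amp(|1⟩) = (0.930433)·a + (-0.366462)·b = (-0.4981 - 0.3127i)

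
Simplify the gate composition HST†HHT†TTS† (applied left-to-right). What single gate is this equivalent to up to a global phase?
H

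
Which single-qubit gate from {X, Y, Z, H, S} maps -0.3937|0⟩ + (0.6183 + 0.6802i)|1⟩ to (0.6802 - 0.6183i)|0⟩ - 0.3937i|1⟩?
Y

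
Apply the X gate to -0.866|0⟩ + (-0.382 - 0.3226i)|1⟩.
(-0.382 - 0.3226i)|0⟩ - 0.866|1⟩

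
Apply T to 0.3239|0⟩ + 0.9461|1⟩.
0.3239|0⟩ + (0.669 + 0.669i)|1⟩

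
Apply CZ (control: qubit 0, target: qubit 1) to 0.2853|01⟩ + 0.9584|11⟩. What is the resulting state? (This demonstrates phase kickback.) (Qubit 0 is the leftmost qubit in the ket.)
0.2853|01⟩ - 0.9584|11⟩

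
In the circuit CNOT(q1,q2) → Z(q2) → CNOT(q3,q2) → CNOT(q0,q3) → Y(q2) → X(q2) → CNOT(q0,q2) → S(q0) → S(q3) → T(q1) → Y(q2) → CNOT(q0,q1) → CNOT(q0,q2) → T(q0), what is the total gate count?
14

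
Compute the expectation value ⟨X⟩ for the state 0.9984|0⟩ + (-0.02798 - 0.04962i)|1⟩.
-0.05587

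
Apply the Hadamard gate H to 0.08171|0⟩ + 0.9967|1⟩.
0.7626|0⟩ - 0.647|1⟩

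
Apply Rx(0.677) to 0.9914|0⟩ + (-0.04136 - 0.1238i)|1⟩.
(0.894 + 0.01373i)|0⟩ + (-0.03901 - 0.446i)|1⟩

Rx(0.677) = [[cos(θ/2), −i·sin(θ/2)], [−i·sin(θ/2), cos(θ/2)]]; θ = 0.677, cos(θ/2) ≈ 0.943254, sin(θ/2) ≈ 0.332073.
With a = amp(|0⟩) = 0.9914 and b = amp(|1⟩) = (-0.04136 - 0.1238i):
new amp(|0⟩) = (0.943254)·a + (-0.332073i)·b = (0.894 + 0.01373i)
new amp(|1⟩) = (-0.332073i)·a + (0.943254)·b = (-0.03901 - 0.446i)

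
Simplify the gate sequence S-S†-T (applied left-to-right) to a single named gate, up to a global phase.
T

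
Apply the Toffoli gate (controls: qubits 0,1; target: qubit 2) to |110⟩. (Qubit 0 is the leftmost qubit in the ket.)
|111⟩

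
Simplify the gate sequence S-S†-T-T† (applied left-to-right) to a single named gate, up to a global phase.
I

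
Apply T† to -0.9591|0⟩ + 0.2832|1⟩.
-0.9591|0⟩ + (0.2003 - 0.2003i)|1⟩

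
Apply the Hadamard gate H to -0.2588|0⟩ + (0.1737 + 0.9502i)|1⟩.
(-0.06017 + 0.6719i)|0⟩ + (-0.3058 - 0.6719i)|1⟩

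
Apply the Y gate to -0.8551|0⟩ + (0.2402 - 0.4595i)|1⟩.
(-0.4595 - 0.2402i)|0⟩ - 0.8551i|1⟩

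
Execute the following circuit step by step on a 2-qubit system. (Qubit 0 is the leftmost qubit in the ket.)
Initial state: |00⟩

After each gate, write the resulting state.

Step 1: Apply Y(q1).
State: i|01⟩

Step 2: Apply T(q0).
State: i|01⟩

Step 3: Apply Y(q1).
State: |00⟩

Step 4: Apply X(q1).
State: |01⟩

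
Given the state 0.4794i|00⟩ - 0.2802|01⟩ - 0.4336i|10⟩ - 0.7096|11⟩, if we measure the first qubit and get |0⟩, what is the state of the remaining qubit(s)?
0.8633i|0⟩ - 0.5046|1⟩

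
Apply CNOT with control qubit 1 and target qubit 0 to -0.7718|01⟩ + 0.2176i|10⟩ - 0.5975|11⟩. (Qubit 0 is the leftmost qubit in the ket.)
-0.5975|01⟩ + 0.2176i|10⟩ - 0.7718|11⟩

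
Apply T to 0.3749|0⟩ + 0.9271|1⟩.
0.3749|0⟩ + (0.6556 + 0.6556i)|1⟩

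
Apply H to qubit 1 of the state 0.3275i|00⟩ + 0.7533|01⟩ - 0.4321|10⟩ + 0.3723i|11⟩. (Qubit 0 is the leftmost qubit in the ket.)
(0.5327 + 0.2316i)|00⟩ + (-0.5327 + 0.2316i)|01⟩ + (-0.3055 + 0.2633i)|10⟩ + (-0.3055 - 0.2633i)|11⟩

H on qubit 1 mixes each pair of kets that differ only in qubit 1: amplitudes (a, b) of (|…0…⟩, |…1…⟩) become ((a + b)/√2, (a − b)/√2). Kets absent from the input have amplitude 0.
(|00⟩, |01⟩): (a, b) = (0.3275i, 0.7533) → ((0.5327 + 0.2316i), (-0.5327 + 0.2316i))
(|10⟩, |11⟩): (a, b) = (-0.4321, 0.3723i) → ((-0.3055 + 0.2633i), (-0.3055 - 0.2633i))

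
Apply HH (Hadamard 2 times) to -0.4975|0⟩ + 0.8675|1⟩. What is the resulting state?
-0.4975|0⟩ + 0.8675|1⟩

H² = I, so an even number of Hadamards cancels: H^2 = I and the state is unchanged.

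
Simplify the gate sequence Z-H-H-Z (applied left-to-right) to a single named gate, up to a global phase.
I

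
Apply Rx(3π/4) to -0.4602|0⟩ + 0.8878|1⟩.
(-0.1761 - 0.8202i)|0⟩ + (0.3397 + 0.4252i)|1⟩

Rx(3π/4) = [[cos(θ/2), −i·sin(θ/2)], [−i·sin(θ/2), cos(θ/2)]]; θ = 3π/4, cos(θ/2) ≈ 0.382683, sin(θ/2) ≈ 0.92388.
With a = amp(|0⟩) = -0.4602 and b = amp(|1⟩) = 0.8878:
new amp(|0⟩) = (0.382683)·a + (-0.92388i)·b = (-0.1761 - 0.8202i)
new amp(|1⟩) = (-0.92388i)·a + (0.382683)·b = (0.3397 + 0.4252i)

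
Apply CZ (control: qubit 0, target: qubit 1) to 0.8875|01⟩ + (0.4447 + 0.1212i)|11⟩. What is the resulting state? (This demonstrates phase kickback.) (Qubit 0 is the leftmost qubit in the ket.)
0.8875|01⟩ + (-0.4447 - 0.1212i)|11⟩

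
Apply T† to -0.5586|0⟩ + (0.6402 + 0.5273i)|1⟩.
-0.5586|0⟩ + (0.8255 - 0.07983i)|1⟩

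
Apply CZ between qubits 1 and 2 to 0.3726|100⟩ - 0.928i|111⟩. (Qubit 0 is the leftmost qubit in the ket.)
0.3726|100⟩ + 0.928i|111⟩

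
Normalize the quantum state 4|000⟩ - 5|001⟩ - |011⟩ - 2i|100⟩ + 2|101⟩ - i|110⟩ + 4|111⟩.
0.4887|000⟩ - 0.6108|001⟩ - 0.1222|011⟩ - 0.2443i|100⟩ + 0.2443|101⟩ - 0.1222i|110⟩ + 0.4887|111⟩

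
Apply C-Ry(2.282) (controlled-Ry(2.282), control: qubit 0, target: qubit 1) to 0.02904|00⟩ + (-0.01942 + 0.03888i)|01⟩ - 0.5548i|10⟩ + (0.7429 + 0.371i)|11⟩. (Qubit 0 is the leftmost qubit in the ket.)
0.02904|00⟩ + (-0.01942 + 0.03888i)|01⟩ + (-0.6753 - 0.5684i)|10⟩ + (0.3096 - 0.3498i)|11⟩

C-Ry(2.282) leaves the control-|0⟩ kets |00⟩, |01⟩ unchanged and applies Ry(2.282) to qubit 1 on the control-|1⟩ pair (|10⟩, |11⟩).
Ry(2.282) = [[cos(θ/2), −sin(θ/2)], [sin(θ/2), cos(θ/2)]]; θ = 2.282, cos(θ/2) ≈ 0.416686, sin(θ/2) ≈ 0.909051.
With a = amp(|10⟩) = -0.5548i and b = amp(|11⟩) = (0.7429 + 0.371i):
new amp(|10⟩) = (0.416686)·a + (-0.909051)·b = (-0.6753 - 0.5684i)
new amp(|11⟩) = (0.909051)·a + (0.416686)·b = (0.3096 - 0.3498i)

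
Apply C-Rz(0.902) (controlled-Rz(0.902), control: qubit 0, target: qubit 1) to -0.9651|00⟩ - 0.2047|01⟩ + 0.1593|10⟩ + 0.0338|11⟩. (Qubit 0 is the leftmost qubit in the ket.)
-0.9651|00⟩ - 0.2047|01⟩ + (0.1434 - 0.06943i)|10⟩ + (0.03042 + 0.01473i)|11⟩

C-Rz(0.902) leaves the control-|0⟩ kets |00⟩, |01⟩ unchanged and applies Rz(0.902) to qubit 1 on the control-|1⟩ pair (|10⟩, |11⟩).
Rz(0.902) = [[e^(−iθ/2), 0], [0, e^(iθ/2)]] with e^(±iθ/2) = cos(θ/2) ± i·sin(θ/2); θ = 0.902, cos(θ/2) ≈ 0.900012, sin(θ/2) ≈ 0.435866.
With a = amp(|10⟩) = 0.1593 and b = amp(|11⟩) = 0.0338:
new amp(|10⟩) = (0.900012 - 0.435866i)·a = (0.1434 - 0.06943i)
new amp(|11⟩) = (0.900012 + 0.435866i)·b = (0.03042 + 0.01473i)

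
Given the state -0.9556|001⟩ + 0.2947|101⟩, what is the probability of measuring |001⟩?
0.9132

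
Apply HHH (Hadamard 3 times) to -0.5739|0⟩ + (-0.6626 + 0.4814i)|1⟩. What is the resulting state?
(-0.8743 + 0.3404i)|0⟩ + (0.06272 - 0.3404i)|1⟩

H² = I, so H^3 = H: a single Hadamard. With (a, b) = (-0.5739, (-0.6626 + 0.4814i)), H gives ((a + b)/√2, (a − b)/√2) = ((-0.8743 + 0.3404i), (0.06272 - 0.3404i)).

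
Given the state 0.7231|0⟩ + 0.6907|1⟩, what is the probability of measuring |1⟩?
0.4771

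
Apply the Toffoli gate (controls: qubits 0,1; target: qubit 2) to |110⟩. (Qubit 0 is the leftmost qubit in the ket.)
|111⟩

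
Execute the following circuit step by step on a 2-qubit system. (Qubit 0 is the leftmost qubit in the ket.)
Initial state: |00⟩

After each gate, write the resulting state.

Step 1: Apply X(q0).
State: |10⟩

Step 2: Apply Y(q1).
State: i|11⟩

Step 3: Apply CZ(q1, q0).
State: -i|11⟩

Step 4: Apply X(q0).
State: -i|01⟩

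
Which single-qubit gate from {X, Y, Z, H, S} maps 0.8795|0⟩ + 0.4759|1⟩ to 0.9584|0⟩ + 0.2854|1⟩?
H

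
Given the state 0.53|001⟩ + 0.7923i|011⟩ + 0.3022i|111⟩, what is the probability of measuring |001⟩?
0.2809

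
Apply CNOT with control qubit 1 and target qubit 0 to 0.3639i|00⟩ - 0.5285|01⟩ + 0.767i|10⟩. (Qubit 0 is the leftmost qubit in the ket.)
0.3639i|00⟩ + 0.767i|10⟩ - 0.5285|11⟩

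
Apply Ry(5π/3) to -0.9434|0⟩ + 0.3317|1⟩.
0.6512|0⟩ - 0.759|1⟩

Ry(5π/3) = [[cos(θ/2), −sin(θ/2)], [sin(θ/2), cos(θ/2)]]; θ = 5π/3, cos(θ/2) ≈ -0.866025, sin(θ/2) ≈ 0.5.
With a = amp(|0⟩) = -0.9434 and b = amp(|1⟩) = 0.3317:
new amp(|0⟩) = (-0.866025)·a + (-0.5)·b = 0.6512
new amp(|1⟩) = (0.5)·a + (-0.866025)·b = -0.759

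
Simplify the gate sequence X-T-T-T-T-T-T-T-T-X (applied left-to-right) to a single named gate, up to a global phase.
I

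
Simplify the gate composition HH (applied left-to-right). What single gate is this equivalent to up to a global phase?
I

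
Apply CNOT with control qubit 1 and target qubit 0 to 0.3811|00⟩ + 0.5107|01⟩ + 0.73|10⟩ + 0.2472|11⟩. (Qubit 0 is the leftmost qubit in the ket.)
0.3811|00⟩ + 0.2472|01⟩ + 0.73|10⟩ + 0.5107|11⟩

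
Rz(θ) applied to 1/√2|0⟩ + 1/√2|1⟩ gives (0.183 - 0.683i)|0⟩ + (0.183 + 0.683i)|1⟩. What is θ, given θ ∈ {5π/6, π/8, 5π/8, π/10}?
5π/6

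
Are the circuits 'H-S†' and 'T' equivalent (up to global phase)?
No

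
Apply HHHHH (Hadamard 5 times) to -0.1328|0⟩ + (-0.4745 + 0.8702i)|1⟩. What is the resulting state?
(-0.4294 + 0.6153i)|0⟩ + (0.2416 - 0.6153i)|1⟩

H² = I, so H^5 = H: a single Hadamard. With (a, b) = (-0.1328, (-0.4745 + 0.8702i)), H gives ((a + b)/√2, (a − b)/√2) = ((-0.4294 + 0.6153i), (0.2416 - 0.6153i)).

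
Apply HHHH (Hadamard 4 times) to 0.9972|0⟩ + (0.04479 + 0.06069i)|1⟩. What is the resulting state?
0.9972|0⟩ + (0.04479 + 0.06069i)|1⟩

H² = I, so an even number of Hadamards cancels: H^4 = I and the state is unchanged.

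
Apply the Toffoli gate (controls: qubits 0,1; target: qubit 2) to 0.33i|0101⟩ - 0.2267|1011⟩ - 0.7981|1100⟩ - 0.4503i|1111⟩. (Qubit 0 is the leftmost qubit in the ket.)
0.33i|0101⟩ - 0.2267|1011⟩ - 0.4503i|1101⟩ - 0.7981|1110⟩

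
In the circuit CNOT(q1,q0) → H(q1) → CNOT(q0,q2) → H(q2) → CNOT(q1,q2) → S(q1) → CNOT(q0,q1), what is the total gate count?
7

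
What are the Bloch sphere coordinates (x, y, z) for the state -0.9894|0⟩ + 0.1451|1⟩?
(-0.2871, 0, 0.9579)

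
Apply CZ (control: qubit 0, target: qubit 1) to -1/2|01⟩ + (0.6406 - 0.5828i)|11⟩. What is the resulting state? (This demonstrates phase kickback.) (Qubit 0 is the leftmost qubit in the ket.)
-1/2|01⟩ + (-0.6406 + 0.5828i)|11⟩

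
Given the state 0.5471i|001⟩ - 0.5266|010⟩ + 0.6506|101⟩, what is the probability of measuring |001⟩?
0.2993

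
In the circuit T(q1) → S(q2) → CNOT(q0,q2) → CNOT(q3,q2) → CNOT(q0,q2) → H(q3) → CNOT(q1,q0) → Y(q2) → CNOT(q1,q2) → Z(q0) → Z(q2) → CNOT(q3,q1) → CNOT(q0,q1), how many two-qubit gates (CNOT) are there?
7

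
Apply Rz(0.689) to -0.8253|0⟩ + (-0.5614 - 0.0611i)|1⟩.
(-0.7768 + 0.2787i)|0⟩ + (-0.5078 - 0.2471i)|1⟩

Rz(0.689) = [[e^(−iθ/2), 0], [0, e^(iθ/2)]] with e^(±iθ/2) = cos(θ/2) ± i·sin(θ/2); θ = 0.689, cos(θ/2) ≈ 0.941244, sin(θ/2) ≈ 0.337726.
With a = amp(|0⟩) = -0.8253 and b = amp(|1⟩) = (-0.5614 - 0.0611i):
new amp(|0⟩) = (0.941244 - 0.337726i)·a = (-0.7768 + 0.2787i)
new amp(|1⟩) = (0.941244 + 0.337726i)·b = (-0.5078 - 0.2471i)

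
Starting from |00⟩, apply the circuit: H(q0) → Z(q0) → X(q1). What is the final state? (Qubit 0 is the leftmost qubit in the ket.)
1/√2|01⟩ - 1/√2|11⟩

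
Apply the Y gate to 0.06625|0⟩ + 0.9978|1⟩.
-0.9978i|0⟩ + 0.06625i|1⟩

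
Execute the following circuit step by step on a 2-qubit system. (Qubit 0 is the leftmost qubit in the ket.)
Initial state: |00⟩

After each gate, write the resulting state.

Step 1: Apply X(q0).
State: |10⟩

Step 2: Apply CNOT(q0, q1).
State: |11⟩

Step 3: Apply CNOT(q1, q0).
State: |01⟩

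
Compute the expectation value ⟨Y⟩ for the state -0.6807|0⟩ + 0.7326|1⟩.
0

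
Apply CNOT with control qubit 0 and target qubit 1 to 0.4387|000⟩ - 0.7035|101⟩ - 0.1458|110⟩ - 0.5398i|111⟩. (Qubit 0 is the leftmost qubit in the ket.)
0.4387|000⟩ - 0.1458|100⟩ - 0.5398i|101⟩ - 0.7035|111⟩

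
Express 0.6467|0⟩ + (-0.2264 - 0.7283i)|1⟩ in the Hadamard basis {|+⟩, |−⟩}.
(0.2972 - 0.515i)|+⟩ + (0.6174 + 0.515i)|−⟩

With |ψ⟩ = α|0⟩ + β|1⟩, the Hadamard-basis coefficients are ⟨+|ψ⟩ = (α + β)/√2 and ⟨−|ψ⟩ = (α − β)/√2.
Here α = 0.6467, β = (-0.2264 - 0.7283i): (α + β)/√2 = (0.2972 - 0.515i), (α − β)/√2 = (0.6174 + 0.515i).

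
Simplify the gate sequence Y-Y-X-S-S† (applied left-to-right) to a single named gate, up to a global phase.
X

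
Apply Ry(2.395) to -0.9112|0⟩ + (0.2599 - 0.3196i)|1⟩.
(-0.5743 + 0.2976i)|0⟩ + (-0.7537 - 0.1166i)|1⟩

Ry(2.395) = [[cos(θ/2), −sin(θ/2)], [sin(θ/2), cos(θ/2)]]; θ = 2.395, cos(θ/2) ≈ 0.364687, sin(θ/2) ≈ 0.93113.
With a = amp(|0⟩) = -0.9112 and b = amp(|1⟩) = (0.2599 - 0.3196i):
new amp(|0⟩) = (0.364687)·a + (-0.93113)·b = (-0.5743 + 0.2976i)
new amp(|1⟩) = (0.93113)·a + (0.364687)·b = (-0.7537 - 0.1166i)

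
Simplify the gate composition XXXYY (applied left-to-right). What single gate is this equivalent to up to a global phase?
X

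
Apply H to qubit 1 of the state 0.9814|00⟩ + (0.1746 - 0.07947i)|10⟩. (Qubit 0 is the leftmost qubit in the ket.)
0.694|00⟩ + 0.694|01⟩ + (0.1235 - 0.05619i)|10⟩ + (0.1235 - 0.05619i)|11⟩

H on qubit 1 mixes each pair of kets that differ only in qubit 1: amplitudes (a, b) of (|…0…⟩, |…1…⟩) become ((a + b)/√2, (a − b)/√2). Kets absent from the input have amplitude 0.
(|00⟩, |01⟩): (a, b) = (0.9814, 0) → (0.694, 0.694)
(|10⟩, |11⟩): (a, b) = ((0.1746 - 0.07947i), 0) → ((0.1235 - 0.05619i), (0.1235 - 0.05619i))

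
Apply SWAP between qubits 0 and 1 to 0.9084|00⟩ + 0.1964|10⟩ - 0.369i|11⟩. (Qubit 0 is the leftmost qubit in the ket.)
0.9084|00⟩ + 0.1964|01⟩ - 0.369i|11⟩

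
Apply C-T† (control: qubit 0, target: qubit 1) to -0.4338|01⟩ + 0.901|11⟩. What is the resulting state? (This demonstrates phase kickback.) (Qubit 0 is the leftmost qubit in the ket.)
-0.4338|01⟩ + (0.6371 - 0.6371i)|11⟩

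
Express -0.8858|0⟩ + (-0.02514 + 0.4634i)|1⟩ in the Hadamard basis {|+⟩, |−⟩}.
(-0.6441 + 0.3277i)|+⟩ + (-0.6086 - 0.3277i)|−⟩

With |ψ⟩ = α|0⟩ + β|1⟩, the Hadamard-basis coefficients are ⟨+|ψ⟩ = (α + β)/√2 and ⟨−|ψ⟩ = (α − β)/√2.
Here α = -0.8858, β = (-0.02514 + 0.4634i): (α + β)/√2 = (-0.6441 + 0.3277i), (α − β)/√2 = (-0.6086 - 0.3277i).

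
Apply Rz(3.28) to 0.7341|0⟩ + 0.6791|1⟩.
(-0.05076 - 0.7323i)|0⟩ + (-0.04696 + 0.6775i)|1⟩

Rz(3.28) = [[e^(−iθ/2), 0], [0, e^(iθ/2)]] with e^(±iθ/2) = cos(θ/2) ± i·sin(θ/2); θ = 3.28, cos(θ/2) ≈ -0.0691484, sin(θ/2) ≈ 0.997606.
With a = amp(|0⟩) = 0.7341 and b = amp(|1⟩) = 0.6791:
new amp(|0⟩) = (-0.0691484 - 0.997606i)·a = (-0.05076 - 0.7323i)
new amp(|1⟩) = (-0.0691484 + 0.997606i)·b = (-0.04696 + 0.6775i)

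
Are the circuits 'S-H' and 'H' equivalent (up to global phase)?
No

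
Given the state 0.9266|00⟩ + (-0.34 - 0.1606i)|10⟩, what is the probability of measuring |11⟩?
0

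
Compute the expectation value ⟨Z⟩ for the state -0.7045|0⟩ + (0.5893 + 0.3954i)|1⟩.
-0.007295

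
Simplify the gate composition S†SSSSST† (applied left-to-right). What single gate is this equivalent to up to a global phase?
T†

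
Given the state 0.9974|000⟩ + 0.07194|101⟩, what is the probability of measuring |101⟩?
0.005175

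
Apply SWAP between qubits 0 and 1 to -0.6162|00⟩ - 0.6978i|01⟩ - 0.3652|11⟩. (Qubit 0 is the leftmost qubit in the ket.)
-0.6162|00⟩ - 0.6978i|10⟩ - 0.3652|11⟩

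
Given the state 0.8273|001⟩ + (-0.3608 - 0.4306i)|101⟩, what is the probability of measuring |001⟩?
0.6844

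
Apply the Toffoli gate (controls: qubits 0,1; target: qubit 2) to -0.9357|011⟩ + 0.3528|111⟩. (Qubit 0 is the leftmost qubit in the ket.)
-0.9357|011⟩ + 0.3528|110⟩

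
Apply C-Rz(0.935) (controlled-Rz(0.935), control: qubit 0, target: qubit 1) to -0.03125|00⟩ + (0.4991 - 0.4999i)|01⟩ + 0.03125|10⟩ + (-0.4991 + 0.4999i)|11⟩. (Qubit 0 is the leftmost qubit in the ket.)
-0.03125|00⟩ + (0.4991 - 0.4999i)|01⟩ + (0.0279 - 0.01408i)|10⟩ + (-0.6708 + 0.2213i)|11⟩

C-Rz(0.935) leaves the control-|0⟩ kets |00⟩, |01⟩ unchanged and applies Rz(0.935) to qubit 1 on the control-|1⟩ pair (|10⟩, |11⟩).
Rz(0.935) = [[e^(−iθ/2), 0], [0, e^(iθ/2)]] with e^(±iθ/2) = cos(θ/2) ± i·sin(θ/2); θ = 0.935, cos(θ/2) ≈ 0.892698, sin(θ/2) ≈ 0.450656.
With a = amp(|10⟩) = 0.03125 and b = amp(|11⟩) = (-0.4991 + 0.4999i):
new amp(|10⟩) = (0.892698 - 0.450656i)·a = (0.0279 - 0.01408i)
new amp(|11⟩) = (0.892698 + 0.450656i)·b = (-0.6708 + 0.2213i)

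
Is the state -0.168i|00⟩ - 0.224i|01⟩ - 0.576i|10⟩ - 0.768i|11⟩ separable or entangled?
Separable

Writing the state as a|00⟩ + b|01⟩ + c|10⟩ + d|11⟩, it is a product state iff ad − bc = 0.
Here (a, b, c, d) = (-0.168i, -0.224i, -0.576i, -0.768i): ad − bc = (-0.168i)(-0.768i) − (-0.224i)(-0.576i) = 0, so the state is separable.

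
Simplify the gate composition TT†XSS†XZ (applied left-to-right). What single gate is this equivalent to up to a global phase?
Z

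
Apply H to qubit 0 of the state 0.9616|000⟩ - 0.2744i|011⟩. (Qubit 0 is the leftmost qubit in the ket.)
0.68|000⟩ - 0.194i|011⟩ + 0.68|100⟩ - 0.194i|111⟩

H on qubit 0 mixes each pair of kets that differ only in qubit 0: amplitudes (a, b) of (|…0…⟩, |…1…⟩) become ((a + b)/√2, (a − b)/√2). Kets absent from the input have amplitude 0.
(|000⟩, |100⟩): (a, b) = (0.9616, 0) → (0.68, 0.68)
(|011⟩, |111⟩): (a, b) = (-0.2744i, 0) → (-0.194i, -0.194i)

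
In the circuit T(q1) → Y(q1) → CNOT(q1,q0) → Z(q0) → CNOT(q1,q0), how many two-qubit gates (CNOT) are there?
2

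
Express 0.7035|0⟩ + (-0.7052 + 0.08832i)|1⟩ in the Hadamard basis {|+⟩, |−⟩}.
(-0.001202 + 0.06245i)|+⟩ + (0.9961 - 0.06245i)|−⟩

With |ψ⟩ = α|0⟩ + β|1⟩, the Hadamard-basis coefficients are ⟨+|ψ⟩ = (α + β)/√2 and ⟨−|ψ⟩ = (α − β)/√2.
Here α = 0.7035, β = (-0.7052 + 0.08832i): (α + β)/√2 = (-0.001202 + 0.06245i), (α − β)/√2 = (0.9961 - 0.06245i).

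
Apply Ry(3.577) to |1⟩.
-0.9764|0⟩ - 0.216|1⟩

Ry(3.577) = [[cos(θ/2), −sin(θ/2)], [sin(θ/2), cos(θ/2)]]; θ = 3.577, cos(θ/2) ≈ -0.215988, sin(θ/2) ≈ 0.976396.
With a = amp(|0⟩) = 0 and b = amp(|1⟩) = 1:
new amp(|0⟩) = (-0.215988)·a + (-0.976396)·b = -0.9764
new amp(|1⟩) = (0.976396)·a + (-0.215988)·b = -0.216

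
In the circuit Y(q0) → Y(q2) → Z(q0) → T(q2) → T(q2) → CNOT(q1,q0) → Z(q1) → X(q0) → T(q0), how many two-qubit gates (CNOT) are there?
1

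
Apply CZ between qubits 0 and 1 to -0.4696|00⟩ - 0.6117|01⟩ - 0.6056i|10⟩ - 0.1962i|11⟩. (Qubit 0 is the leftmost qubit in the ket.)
-0.4696|00⟩ - 0.6117|01⟩ - 0.6056i|10⟩ + 0.1962i|11⟩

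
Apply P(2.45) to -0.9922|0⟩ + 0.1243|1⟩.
-0.9922|0⟩ + (-0.09574 + 0.07927i)|1⟩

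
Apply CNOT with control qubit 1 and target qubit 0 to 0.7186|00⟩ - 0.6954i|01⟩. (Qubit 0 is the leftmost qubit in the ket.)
0.7186|00⟩ - 0.6954i|11⟩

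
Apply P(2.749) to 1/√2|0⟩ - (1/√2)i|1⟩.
1/√2|0⟩ + (0.2705 + 0.6533i)|1⟩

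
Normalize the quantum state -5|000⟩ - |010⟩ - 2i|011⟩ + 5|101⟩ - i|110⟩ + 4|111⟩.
-0.5893|000⟩ - 0.1179|010⟩ - 0.2357i|011⟩ + 0.5893|101⟩ - 0.1179i|110⟩ + 0.4714|111⟩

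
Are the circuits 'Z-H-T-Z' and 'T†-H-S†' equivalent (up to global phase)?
No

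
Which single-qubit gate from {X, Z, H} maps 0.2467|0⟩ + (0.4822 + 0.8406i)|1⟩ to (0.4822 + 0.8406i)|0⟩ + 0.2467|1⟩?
X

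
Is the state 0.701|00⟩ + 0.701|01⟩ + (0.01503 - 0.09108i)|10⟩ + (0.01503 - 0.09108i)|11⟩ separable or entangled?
Separable

Writing the state as a|00⟩ + b|01⟩ + c|10⟩ + d|11⟩, it is a product state iff ad − bc = 0.
Here (a, b, c, d) = (0.701, 0.701, (0.01503 - 0.09108i), (0.01503 - 0.09108i)): ad − bc = (0.701)(0.01503 - 0.09108i) − (0.701)(0.01503 - 0.09108i) = 0, so the state is separable.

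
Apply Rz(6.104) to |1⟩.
(-0.996 + 0.08947i)|1⟩

Rz(6.104) = [[e^(−iθ/2), 0], [0, e^(iθ/2)]] with e^(±iθ/2) = cos(θ/2) ± i·sin(θ/2); θ = 6.104, cos(θ/2) ≈ -0.995989, sin(θ/2) ≈ 0.0894728.
With a = amp(|0⟩) = 0 and b = amp(|1⟩) = 1:
new amp(|0⟩) = (-0.995989 - 0.0894728i)·a = 0
new amp(|1⟩) = (-0.995989 + 0.0894728i)·b = (-0.996 + 0.08947i)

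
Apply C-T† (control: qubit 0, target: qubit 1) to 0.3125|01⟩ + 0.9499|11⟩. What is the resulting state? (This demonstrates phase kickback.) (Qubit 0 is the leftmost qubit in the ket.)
0.3125|01⟩ + (0.6717 - 0.6717i)|11⟩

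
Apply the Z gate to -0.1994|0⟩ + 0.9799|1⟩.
-0.1994|0⟩ - 0.9799|1⟩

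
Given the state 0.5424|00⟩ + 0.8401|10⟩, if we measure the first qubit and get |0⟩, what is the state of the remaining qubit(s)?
|0⟩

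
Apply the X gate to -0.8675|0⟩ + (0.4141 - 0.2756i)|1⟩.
(0.4141 - 0.2756i)|0⟩ - 0.8675|1⟩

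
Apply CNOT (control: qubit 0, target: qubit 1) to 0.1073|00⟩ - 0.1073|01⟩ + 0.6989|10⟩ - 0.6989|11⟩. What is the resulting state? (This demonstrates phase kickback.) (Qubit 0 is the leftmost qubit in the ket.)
0.1073|00⟩ - 0.1073|01⟩ - 0.6989|10⟩ + 0.6989|11⟩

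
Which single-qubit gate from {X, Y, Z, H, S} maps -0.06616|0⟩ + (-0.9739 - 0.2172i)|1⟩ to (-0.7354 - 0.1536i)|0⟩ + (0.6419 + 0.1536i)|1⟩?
H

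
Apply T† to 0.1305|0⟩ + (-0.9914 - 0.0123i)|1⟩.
0.1305|0⟩ + (-0.7097 + 0.6923i)|1⟩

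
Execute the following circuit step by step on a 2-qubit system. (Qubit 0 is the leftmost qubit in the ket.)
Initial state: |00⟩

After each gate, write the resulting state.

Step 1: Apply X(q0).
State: |10⟩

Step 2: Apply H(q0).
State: 1/√2|00⟩ - 1/√2|10⟩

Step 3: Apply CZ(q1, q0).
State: 1/√2|00⟩ - 1/√2|10⟩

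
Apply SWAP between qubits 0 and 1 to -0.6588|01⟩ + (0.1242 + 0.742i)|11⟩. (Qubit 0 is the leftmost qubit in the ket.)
-0.6588|10⟩ + (0.1242 + 0.742i)|11⟩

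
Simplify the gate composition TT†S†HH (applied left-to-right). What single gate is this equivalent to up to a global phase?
S†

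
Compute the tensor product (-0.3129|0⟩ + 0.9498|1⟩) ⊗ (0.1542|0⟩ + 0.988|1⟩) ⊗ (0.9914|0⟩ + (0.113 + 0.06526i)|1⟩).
-0.04783|000⟩ + (-0.005452 - 0.003149i)|001⟩ - 0.3065|010⟩ + (-0.03493 - 0.02017i)|011⟩ + 0.1452|100⟩ + (0.01655 + 0.009558i)|101⟩ + 0.9303|110⟩ + (0.106 + 0.06124i)|111⟩

amp(|b₁b₂…⟩) = product of the factor amplitudes for bits b₁, b₂, …; only kets whose every factor amplitude is nonzero survive.
|000⟩: (-0.3129)(0.1542)(0.9914) = -0.04783
|001⟩: (-0.3129)(0.1542)(0.113 + 0.06526i) = (-0.005452 - 0.003149i)
|010⟩: (-0.3129)(0.988)(0.9914) = -0.3065
|011⟩: (-0.3129)(0.988)(0.113 + 0.06526i) = (-0.03493 - 0.02017i)
|100⟩: (0.9498)(0.1542)(0.9914) = 0.1452
|101⟩: (0.9498)(0.1542)(0.113 + 0.06526i) = (0.01655 + 0.009558i)
|110⟩: (0.9498)(0.988)(0.9914) = 0.9303
|111⟩: (0.9498)(0.988)(0.113 + 0.06526i) = (0.106 + 0.06124i)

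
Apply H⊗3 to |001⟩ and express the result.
1/√8|000⟩ - 1/√8|001⟩ + 1/√8|010⟩ - 1/√8|011⟩ + 1/√8|100⟩ - 1/√8|101⟩ + 1/√8|110⟩ - 1/√8|111⟩

H⊗3 gives amp(|y⟩) = (1/2√2) Σ_x (−1)^(x·y) amp(|x⟩), where x·y is the number of positions in which both x and y have a 1.
|000⟩: (1)/(2√2) = 1/√8
|001⟩: (-1)/(2√2) = -1/√8
|010⟩: (1)/(2√2) = 1/√8
|011⟩: (-1)/(2√2) = -1/√8
|100⟩: (1)/(2√2) = 1/√8
|101⟩: (-1)/(2√2) = -1/√8
|110⟩: (1)/(2√2) = 1/√8
|111⟩: (-1)/(2√2) = -1/√8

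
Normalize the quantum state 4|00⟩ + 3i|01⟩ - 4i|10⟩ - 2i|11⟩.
0.5963|00⟩ + (1/√5)i|01⟩ - 0.5963i|10⟩ - 0.2981i|11⟩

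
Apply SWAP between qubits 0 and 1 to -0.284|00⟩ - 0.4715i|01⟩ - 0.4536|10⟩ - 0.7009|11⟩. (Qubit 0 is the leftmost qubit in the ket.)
-0.284|00⟩ - 0.4536|01⟩ - 0.4715i|10⟩ - 0.7009|11⟩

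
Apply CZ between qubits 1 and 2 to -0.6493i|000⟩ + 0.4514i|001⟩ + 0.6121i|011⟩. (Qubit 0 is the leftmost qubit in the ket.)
-0.6493i|000⟩ + 0.4514i|001⟩ - 0.6121i|011⟩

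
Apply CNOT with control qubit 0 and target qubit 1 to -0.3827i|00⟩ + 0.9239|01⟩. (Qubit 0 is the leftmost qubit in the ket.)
-0.3827i|00⟩ + 0.9239|01⟩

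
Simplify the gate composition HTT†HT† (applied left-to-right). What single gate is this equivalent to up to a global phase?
T†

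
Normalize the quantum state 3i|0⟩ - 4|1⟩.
0.6i|0⟩ - 0.8|1⟩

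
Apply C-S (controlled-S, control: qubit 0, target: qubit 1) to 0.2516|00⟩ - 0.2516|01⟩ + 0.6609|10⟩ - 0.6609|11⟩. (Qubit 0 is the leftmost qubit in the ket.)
0.2516|00⟩ - 0.2516|01⟩ + 0.6609|10⟩ - 0.6609i|11⟩

C-S leaves the control-|0⟩ kets |00⟩, |01⟩ unchanged and applies S to qubit 1 on the control-|1⟩ pair (|10⟩, |11⟩).
S = [[1, 0], [0, i]].
With a = amp(|10⟩) = 0.6609 and b = amp(|11⟩) = -0.6609:
new amp(|10⟩) = (1)·a = 0.6609
new amp(|11⟩) = (i)·b = -0.6609i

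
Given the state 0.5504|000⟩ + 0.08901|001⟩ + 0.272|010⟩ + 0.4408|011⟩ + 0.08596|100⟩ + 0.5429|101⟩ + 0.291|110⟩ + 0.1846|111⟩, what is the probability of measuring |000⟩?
0.3029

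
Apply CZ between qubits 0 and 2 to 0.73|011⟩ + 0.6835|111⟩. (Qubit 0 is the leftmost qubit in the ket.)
0.73|011⟩ - 0.6835|111⟩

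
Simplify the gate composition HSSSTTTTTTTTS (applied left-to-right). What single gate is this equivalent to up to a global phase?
H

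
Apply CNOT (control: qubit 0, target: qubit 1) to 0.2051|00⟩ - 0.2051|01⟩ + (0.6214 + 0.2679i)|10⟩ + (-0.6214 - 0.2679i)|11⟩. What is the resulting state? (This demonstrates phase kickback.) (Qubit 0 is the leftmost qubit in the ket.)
0.2051|00⟩ - 0.2051|01⟩ + (-0.6214 - 0.2679i)|10⟩ + (0.6214 + 0.2679i)|11⟩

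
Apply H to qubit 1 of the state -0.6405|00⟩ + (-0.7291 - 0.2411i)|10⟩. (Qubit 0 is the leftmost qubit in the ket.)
-0.4529|00⟩ - 0.4529|01⟩ + (-0.5156 - 0.1705i)|10⟩ + (-0.5156 - 0.1705i)|11⟩

H on qubit 1 mixes each pair of kets that differ only in qubit 1: amplitudes (a, b) of (|…0…⟩, |…1…⟩) become ((a + b)/√2, (a − b)/√2). Kets absent from the input have amplitude 0.
(|00⟩, |01⟩): (a, b) = (-0.6405, 0) → (-0.4529, -0.4529)
(|10⟩, |11⟩): (a, b) = ((-0.7291 - 0.2411i), 0) → ((-0.5156 - 0.1705i), (-0.5156 - 0.1705i))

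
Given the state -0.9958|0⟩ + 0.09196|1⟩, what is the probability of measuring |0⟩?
0.9916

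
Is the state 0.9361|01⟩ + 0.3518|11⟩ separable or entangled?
Separable

Writing the state as a|00⟩ + b|01⟩ + c|10⟩ + d|11⟩, it is a product state iff ad − bc = 0.
Here (a, b, c, d) = (0, 0.9361, 0, 0.3518): ad − bc = (0)(0.3518) − (0.9361)(0) = 0, so the state is separable.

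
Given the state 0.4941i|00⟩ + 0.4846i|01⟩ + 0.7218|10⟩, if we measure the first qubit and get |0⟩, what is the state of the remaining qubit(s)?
0.7139i|0⟩ + 0.7002i|1⟩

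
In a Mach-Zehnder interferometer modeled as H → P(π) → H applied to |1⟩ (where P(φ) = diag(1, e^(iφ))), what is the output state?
|0⟩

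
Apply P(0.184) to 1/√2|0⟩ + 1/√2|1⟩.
1/√2|0⟩ + (0.6952 + 0.1294i)|1⟩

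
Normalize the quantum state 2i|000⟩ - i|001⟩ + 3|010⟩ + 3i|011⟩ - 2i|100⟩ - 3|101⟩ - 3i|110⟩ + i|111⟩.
0.2949i|000⟩ - 0.1474i|001⟩ + 0.4423|010⟩ + 0.4423i|011⟩ - 0.2949i|100⟩ - 0.4423|101⟩ - 0.4423i|110⟩ + 0.1474i|111⟩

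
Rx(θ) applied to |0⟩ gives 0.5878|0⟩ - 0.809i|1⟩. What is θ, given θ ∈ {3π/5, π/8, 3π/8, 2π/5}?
3π/5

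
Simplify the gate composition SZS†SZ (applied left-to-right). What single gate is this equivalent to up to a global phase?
S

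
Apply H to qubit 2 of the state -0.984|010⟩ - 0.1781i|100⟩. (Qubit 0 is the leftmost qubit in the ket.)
-0.6958|010⟩ - 0.6958|011⟩ - 0.1259i|100⟩ - 0.1259i|101⟩

H on qubit 2 mixes each pair of kets that differ only in qubit 2: amplitudes (a, b) of (|…0…⟩, |…1…⟩) become ((a + b)/√2, (a − b)/√2). Kets absent from the input have amplitude 0.
(|010⟩, |011⟩): (a, b) = (-0.984, 0) → (-0.6958, -0.6958)
(|100⟩, |101⟩): (a, b) = (-0.1781i, 0) → (-0.1259i, -0.1259i)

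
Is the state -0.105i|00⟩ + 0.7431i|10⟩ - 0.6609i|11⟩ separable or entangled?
Entangled

Writing the state as a|00⟩ + b|01⟩ + c|10⟩ + d|11⟩, it is a product state iff ad − bc = 0.
Here (a, b, c, d) = (-0.105i, 0, 0.7431i, -0.6609i): ad − bc = (-0.105i)(-0.6609i) − (0)(0.7431i) = -0.06939 ≠ 0, so the state is entangled.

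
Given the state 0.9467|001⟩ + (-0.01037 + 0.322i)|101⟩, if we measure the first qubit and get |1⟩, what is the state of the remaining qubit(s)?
(-0.03219 + 0.9995i)|01⟩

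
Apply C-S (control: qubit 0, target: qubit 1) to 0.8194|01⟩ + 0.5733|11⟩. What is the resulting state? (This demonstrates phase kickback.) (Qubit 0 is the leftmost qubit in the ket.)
0.8194|01⟩ + 0.5733i|11⟩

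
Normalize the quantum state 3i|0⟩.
i|0⟩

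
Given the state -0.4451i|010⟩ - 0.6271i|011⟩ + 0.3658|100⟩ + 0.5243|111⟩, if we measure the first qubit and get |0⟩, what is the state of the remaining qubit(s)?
-0.5788i|10⟩ - 0.8155i|11⟩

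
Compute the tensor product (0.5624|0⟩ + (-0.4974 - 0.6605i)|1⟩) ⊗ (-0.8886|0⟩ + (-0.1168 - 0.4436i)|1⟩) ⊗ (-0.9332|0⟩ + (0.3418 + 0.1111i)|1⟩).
0.4664|000⟩ + (-0.1708 - 0.05552i)|001⟩ + (0.0613 + 0.2328i)|010⟩ + (0.005265 - 0.09257i)|011⟩ + (-0.4125 - 0.5477i)|100⟩ + (0.08587 + 0.2497i)|101⟩ + (0.2192 - 0.2779i)|110⟩ + (-0.1134 + 0.07569i)|111⟩

amp(|b₁b₂…⟩) = product of the factor amplitudes for bits b₁, b₂, …; only kets whose every factor amplitude is nonzero survive.
|000⟩: (0.5624)(-0.8886)(-0.9332) = 0.4664
|001⟩: (0.5624)(-0.8886)(0.3418 + 0.1111i) = (-0.1708 - 0.05552i)
|010⟩: (0.5624)(-0.1168 - 0.4436i)(-0.9332) = (0.0613 + 0.2328i)
|011⟩: (0.5624)(-0.1168 - 0.4436i)(0.3418 + 0.1111i) = (0.005265 - 0.09257i)
|100⟩: (-0.4974 - 0.6605i)(-0.8886)(-0.9332) = (-0.4125 - 0.5477i)
|101⟩: (-0.4974 - 0.6605i)(-0.8886)(0.3418 + 0.1111i) = (0.08587 + 0.2497i)
|110⟩: (-0.4974 - 0.6605i)(-0.1168 - 0.4436i)(-0.9332) = (0.2192 - 0.2779i)
|111⟩: (-0.4974 - 0.6605i)(-0.1168 - 0.4436i)(0.3418 + 0.1111i) = (-0.1134 + 0.07569i)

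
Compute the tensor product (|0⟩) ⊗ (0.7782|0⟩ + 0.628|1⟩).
0.7782|00⟩ + 0.628|01⟩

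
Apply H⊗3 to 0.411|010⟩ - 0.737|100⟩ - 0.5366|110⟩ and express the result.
-0.305|000⟩ - 0.305|001⟩ - 0.2162|010⟩ - 0.2162|011⟩ + 0.5956|100⟩ + 0.5956|101⟩ - 0.07446|110⟩ - 0.07446|111⟩

H⊗3 gives amp(|y⟩) = (1/2√2) Σ_x (−1)^(x·y) amp(|x⟩), where x·y is the number of positions in which both x and y have a 1.
|000⟩: (0.411 - 0.737 - 0.5366)/(2√2) = -0.305
|001⟩: (0.411 - 0.737 - 0.5366)/(2√2) = -0.305
|010⟩: (-0.411 - 0.737 + 0.5366)/(2√2) = -0.2162
|011⟩: (-0.411 - 0.737 + 0.5366)/(2√2) = -0.2162
|100⟩: (0.411 + 0.737 + 0.5366)/(2√2) = 0.5956
|101⟩: (0.411 + 0.737 + 0.5366)/(2√2) = 0.5956
|110⟩: (-0.411 + 0.737 - 0.5366)/(2√2) = -0.07446
|111⟩: (-0.411 + 0.737 - 0.5366)/(2√2) = -0.07446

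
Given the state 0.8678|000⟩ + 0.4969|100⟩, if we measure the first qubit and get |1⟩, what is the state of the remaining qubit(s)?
|00⟩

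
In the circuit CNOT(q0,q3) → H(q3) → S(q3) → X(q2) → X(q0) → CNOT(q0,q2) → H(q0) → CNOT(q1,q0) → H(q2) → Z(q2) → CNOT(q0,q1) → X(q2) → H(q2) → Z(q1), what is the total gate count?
14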